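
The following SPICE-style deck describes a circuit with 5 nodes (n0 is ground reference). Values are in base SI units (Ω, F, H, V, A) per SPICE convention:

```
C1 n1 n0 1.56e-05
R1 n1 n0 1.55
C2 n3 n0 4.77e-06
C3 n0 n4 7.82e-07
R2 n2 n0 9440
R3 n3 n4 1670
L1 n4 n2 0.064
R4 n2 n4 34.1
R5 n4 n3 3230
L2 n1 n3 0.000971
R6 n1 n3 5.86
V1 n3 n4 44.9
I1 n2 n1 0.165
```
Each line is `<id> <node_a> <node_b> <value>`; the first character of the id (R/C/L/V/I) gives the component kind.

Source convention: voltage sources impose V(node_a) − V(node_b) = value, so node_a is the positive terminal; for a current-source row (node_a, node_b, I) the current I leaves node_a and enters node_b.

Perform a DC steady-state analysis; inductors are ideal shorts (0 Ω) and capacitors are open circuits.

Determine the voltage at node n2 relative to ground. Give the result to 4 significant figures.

-44.89 V

MNA unknowns: 4 node voltages V₁..V_4 plus 3 source currents (L1, L2, V1)
C1: Y=0.000 on G[1,0]
R1: Y=0.6452 on G[1,0]
C2: Y=0.000 on G[3,0]
C3: Y=0.000 on G[0,4]
R2: Y=0.0001059 on G[2,0]
R3: Y=0.0005988 on G[3,4]
L1: row V4−V2=0, i_L1 at 4,2
R4: Y=0.02933 on G[2,4]
R5: Y=0.0003096 on G[4,3]
L2: row V1−V3=0, i_L2 at 1,3
R6: Y=0.1706 on G[1,3]
V1: row V3−V4=44.9, i_V1 at 3,4
I1: z[2]−=0.165, z[1]+=0.165
solve → V1=0.007371, V2=-44.89, V3=0.007371, V4=-44.89
aux → i_L1=0.1602, i_L2=0.1602, i_V1=0.1195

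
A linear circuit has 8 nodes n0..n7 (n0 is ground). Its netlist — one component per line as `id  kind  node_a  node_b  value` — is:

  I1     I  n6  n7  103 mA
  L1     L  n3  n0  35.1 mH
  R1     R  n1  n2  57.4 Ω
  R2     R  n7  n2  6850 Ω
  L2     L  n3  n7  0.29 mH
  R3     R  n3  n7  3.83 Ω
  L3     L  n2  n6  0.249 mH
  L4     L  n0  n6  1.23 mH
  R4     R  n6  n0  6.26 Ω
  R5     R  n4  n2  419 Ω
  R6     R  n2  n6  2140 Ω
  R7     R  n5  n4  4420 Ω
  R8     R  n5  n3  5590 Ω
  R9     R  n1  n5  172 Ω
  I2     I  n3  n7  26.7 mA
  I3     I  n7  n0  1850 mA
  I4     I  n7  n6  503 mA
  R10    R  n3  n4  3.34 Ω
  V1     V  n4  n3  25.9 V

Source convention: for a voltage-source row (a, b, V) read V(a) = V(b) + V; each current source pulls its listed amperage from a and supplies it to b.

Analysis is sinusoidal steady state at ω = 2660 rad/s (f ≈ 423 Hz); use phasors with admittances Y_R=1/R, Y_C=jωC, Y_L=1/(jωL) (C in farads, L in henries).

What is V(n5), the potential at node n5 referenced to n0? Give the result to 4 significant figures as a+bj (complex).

-1.305-17.15j V

MNA unknowns: 7 node voltages V₁..V_7 plus 1 source current (V1)
I1: z[6]−=0.103, z[7]+=0.103
L1: Y=0.000-0.01071j on G[3,0]
R1: Y=0.01742+0.000j on G[1,2]
R2: Y=0.0001460+0.000j on G[7,2]
L2: Y=0.000-1.296j on G[3,7]
R3: Y=0.2611+0.000j on G[3,7]
L3: Y=0.000-1.510j on G[2,6]
L4: Y=0.000-0.3056j on G[0,6]
R4: Y=0.1597+0.000j on G[6,0]
R5: Y=0.002387+0.000j on G[4,2]
R6: Y=0.0004673+0.000j on G[2,6]
R7: Y=0.0002262+0.000j on G[5,4]
R8: Y=0.0001789+0.000j on G[5,3]
R9: Y=0.005814+0.000j on G[1,5]
I2: z[3]−=0.0267, z[7]+=0.0267
I3: z[7]−=1.85, z[0]+=1.85
I4: z[7]−=0.503, z[6]+=0.503
R10: Y=0.2994+0.000j on G[3,4]
V1: row V4−V3=25.9, i_V1 at 4,3
solve → V1=1.392-4.346j, V2=2.292-0.07159j, V3=-54.48-201.0j, V4=-28.58-201.0j, V5=-1.305-17.15j, V6=1.905-0.006768j, V7=-54.83-202.6j
aux → i_V1=-7.675+0.5210j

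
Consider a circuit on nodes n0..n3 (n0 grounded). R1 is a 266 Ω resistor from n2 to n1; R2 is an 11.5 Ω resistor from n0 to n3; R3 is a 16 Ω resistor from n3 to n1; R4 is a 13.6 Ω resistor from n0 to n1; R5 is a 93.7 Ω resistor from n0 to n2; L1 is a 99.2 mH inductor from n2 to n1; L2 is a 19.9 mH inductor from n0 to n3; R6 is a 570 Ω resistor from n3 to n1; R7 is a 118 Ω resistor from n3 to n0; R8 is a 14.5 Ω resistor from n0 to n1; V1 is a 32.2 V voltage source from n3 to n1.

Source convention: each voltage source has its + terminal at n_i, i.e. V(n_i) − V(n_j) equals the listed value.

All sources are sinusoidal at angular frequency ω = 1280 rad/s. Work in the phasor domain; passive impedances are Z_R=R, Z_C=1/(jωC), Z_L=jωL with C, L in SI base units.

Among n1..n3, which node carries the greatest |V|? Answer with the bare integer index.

Element admittances at ω=1280 rad/s:
  Y(R1) = 0.003759+0.000j S between n2,n1
  Y(R2) = 0.08696+0.000j S between n0,n3
  Y(R3) = 0.06250+0.000j S between n3,n1
  Y(R4) = 0.07353+0.000j S between n0,n1
  Y(R5) = 0.01067+0.000j S between n0,n2
  Y(L1) = 0.000-0.007876j S between n2,n1
  Y(L2) = 0.000-0.03926j S between n0,n3
  Y(R6) = 0.001754+0.000j S between n3,n1
  Y(R7) = 0.008475+0.000j S between n3,n0
  Y(R8) = 0.06897+0.000j S between n0,n1
  V1: constraint V(n3)−V(n1) = 32.2
Assemble and solve the 4×4 MNA system:
  V(n1)=-13.18+2.899j  V(n2)=-4.768+5.345j  V(n3)=19.02+2.899j
  i(V1)=-3.998+0.4701j

3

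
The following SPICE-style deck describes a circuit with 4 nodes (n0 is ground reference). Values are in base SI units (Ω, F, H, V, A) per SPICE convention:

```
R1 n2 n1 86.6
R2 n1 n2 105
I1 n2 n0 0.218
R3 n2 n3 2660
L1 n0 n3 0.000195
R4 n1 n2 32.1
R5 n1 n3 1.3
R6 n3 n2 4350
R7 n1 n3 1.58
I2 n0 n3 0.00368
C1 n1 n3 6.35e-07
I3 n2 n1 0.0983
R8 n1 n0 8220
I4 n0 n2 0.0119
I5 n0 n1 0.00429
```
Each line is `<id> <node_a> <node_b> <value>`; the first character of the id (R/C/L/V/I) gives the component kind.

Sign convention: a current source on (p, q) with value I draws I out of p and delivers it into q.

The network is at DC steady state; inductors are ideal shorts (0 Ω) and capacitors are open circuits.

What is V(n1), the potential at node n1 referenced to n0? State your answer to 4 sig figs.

-0.1414 V

Apply KCL at each of the 3 non-ground nodes and solve the resulting linear system.
Node n1: branches {R1, R2, R4, R5, R7, C1, I3, R8, I5} → V_1 = -0.1414
Node n2: branches {R1, R2, I1, R3, R4, R6, I3, I4} → V_2 = -5.902
Node n3: branches {R3, L1, R5, R6, R7, I2, C1} → V_3 = 0.000
Source currents: i(L1)=0.1981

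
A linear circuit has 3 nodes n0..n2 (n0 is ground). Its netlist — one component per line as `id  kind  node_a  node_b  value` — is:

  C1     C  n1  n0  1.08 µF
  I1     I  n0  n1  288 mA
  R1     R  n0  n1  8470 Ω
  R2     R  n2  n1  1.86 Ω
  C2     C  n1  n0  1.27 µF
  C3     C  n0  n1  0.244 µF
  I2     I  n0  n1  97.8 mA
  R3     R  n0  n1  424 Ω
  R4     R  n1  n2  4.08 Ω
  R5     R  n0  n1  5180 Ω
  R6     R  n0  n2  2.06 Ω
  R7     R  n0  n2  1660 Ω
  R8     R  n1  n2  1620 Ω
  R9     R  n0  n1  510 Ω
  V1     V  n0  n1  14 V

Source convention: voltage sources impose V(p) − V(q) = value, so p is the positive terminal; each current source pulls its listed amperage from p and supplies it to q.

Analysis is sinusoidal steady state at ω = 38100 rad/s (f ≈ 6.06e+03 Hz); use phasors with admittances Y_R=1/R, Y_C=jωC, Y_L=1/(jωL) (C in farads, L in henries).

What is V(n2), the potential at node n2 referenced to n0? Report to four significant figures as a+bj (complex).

-8.640+0.000j V

MNA unknowns: 2 node voltages V₁..V_2 plus 1 source current (V1)
C1: Y=0.000+0.04115j on G[1,0]
I1: z[0]−=0.288, z[1]+=0.288
R1: Y=0.0001181+0.000j on G[0,1]
R2: Y=0.5376+0.000j on G[2,1]
C2: Y=0.000+0.04839j on G[1,0]
C3: Y=0.000+0.009296j on G[0,1]
I2: z[0]−=0.0978, z[1]+=0.0978
R3: Y=0.002358+0.000j on G[0,1]
R4: Y=0.2451+0.000j on G[1,2]
R5: Y=0.0001931+0.000j on G[0,1]
R6: Y=0.4854+0.000j on G[0,2]
R7: Y=0.0006024+0.000j on G[0,2]
R8: Y=0.0006173+0.000j on G[1,2]
R9: Y=0.001961+0.000j on G[0,1]
V1: row V0−V1=14, i_V1 at 0,1
solve → V1=-14.00+0.000j, V2=-8.640+0.000j
aux → i_V1=-4.650-1.384j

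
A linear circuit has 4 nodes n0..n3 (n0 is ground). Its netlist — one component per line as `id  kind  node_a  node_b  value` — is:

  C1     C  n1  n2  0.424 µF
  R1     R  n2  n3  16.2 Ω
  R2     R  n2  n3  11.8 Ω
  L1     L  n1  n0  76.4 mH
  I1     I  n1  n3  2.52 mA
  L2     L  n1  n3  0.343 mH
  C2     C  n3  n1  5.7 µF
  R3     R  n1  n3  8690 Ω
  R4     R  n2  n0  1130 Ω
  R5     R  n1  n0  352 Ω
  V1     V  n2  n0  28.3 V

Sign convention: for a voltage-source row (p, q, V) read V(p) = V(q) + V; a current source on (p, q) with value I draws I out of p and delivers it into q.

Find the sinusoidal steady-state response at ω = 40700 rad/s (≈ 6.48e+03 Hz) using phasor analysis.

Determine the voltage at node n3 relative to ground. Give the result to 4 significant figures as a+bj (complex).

27.82+0.09658j V

MNA unknowns: 3 node voltages V₁..V_3 plus 1 source current (V1)
C1: Y=0.000+0.01726j on G[1,2]
R1: Y=0.06173+0.000j on G[2,3]
R2: Y=0.08475+0.000j on G[2,3]
L1: Y=0.000-0.0003216j on G[1,0]
I1: z[1]−=0.00252, z[3]+=0.00252
L2: Y=0.000-0.07163j on G[1,3]
C2: Y=0.000+0.2320j on G[3,1]
R3: Y=0.0001151+0.000j on G[1,3]
R4: Y=0.0008850+0.000j on G[2,0]
R5: Y=0.002841+0.000j on G[1,0]
V1: row V2−V0=28.3, i_V1 at 2,0
solve → V1=27.91+0.5489j, V2=28.30+0.000j, V3=27.82+0.09658j
aux → i_V1=-0.1045+0.007417j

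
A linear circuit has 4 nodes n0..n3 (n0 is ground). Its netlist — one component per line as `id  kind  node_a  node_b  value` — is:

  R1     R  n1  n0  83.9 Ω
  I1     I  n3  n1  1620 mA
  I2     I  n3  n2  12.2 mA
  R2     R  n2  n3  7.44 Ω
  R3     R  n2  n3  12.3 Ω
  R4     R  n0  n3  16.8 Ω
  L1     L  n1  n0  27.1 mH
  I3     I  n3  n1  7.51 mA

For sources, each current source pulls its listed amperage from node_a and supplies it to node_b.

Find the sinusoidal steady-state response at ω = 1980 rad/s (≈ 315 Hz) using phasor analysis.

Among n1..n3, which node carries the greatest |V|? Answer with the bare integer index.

1

Apply KCL at each of the 3 non-ground nodes and solve the resulting linear system.
Node n1: branches {R1, I1, L1, I3} → V_1 = 39.64+61.98j
Node n2: branches {I2, R2, R3} → V_2 = -27.29+0.000j
Node n3: branches {I1, I2, R2, R3, R4, I3} → V_3 = -27.34+0.000j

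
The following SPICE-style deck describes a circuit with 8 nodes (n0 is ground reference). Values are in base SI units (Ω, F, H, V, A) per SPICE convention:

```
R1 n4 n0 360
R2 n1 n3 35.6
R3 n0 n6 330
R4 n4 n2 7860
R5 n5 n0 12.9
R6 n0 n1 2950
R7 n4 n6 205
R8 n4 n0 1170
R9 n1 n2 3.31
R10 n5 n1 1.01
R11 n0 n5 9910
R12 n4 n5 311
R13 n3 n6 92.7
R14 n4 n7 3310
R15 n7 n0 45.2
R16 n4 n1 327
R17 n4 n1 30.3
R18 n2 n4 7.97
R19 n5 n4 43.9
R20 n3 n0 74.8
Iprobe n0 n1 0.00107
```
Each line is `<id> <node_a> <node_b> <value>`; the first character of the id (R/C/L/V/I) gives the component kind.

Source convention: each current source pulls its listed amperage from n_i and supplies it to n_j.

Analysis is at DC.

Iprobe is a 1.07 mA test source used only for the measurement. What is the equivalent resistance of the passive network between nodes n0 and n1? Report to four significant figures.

R_eq = 11.50 Ω

Element admittances at DC:
  Y(R1) = 0.002778 S between n4,n0
  Y(R2) = 0.02809 S between n1,n3
  Y(R3) = 0.003030 S between n0,n6
  Y(R4) = 0.0001272 S between n4,n2
  Y(R5) = 0.07752 S between n5,n0
  Y(R6) = 0.0003390 S between n0,n1
  Y(R7) = 0.004878 S between n4,n6
  Y(R8) = 0.0008547 S between n4,n0
  Y(R9) = 0.3021 S between n1,n2
  Y(R10) = 0.9901 S between n5,n1
  Y(R11) = 0.0001009 S between n0,n5
  Y(R12) = 0.003215 S between n4,n5
  Y(R13) = 0.01079 S between n3,n6
  Y(R14) = 0.0003021 S between n4,n7
  Y(R15) = 0.02212 S between n7,n0
  Y(R16) = 0.003058 S between n4,n1
  Y(R17) = 0.03300 S between n4,n1
  Y(R18) = 0.1255 S between n2,n4
  Y(R19) = 0.02278 S between n5,n4
  Y(R20) = 0.01337 S between n3,n0
  Iprobe: injects 0.00107 A into n1 (from n0)
Assemble and solve the 7×7 MNA system:
  V(n1)=0.01230  V(n2)=0.01213  V(n3)=0.008226  V(n4)=0.01172  V(n5)=0.01142  V(n6)=0.007804  V(n7)=0.0001579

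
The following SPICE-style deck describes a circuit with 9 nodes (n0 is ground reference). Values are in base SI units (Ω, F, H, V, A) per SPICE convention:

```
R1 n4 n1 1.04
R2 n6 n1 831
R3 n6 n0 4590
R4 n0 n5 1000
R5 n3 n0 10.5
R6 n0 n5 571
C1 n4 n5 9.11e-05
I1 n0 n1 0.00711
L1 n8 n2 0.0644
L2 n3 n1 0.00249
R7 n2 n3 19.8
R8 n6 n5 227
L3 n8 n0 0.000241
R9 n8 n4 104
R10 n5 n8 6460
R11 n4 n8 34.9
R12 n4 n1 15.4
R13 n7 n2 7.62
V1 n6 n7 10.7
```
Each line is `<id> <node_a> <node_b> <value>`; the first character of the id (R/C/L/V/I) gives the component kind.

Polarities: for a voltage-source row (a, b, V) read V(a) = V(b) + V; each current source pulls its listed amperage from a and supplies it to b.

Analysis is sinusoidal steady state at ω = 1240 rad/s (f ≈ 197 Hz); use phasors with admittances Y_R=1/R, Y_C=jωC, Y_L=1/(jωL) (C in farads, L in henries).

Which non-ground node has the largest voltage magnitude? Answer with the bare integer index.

Element admittances at ω=1240 rad/s:
  Y(R1) = 0.9615+0.000j S between n4,n1
  Y(R2) = 0.001203+0.000j S between n6,n1
  Y(R3) = 0.0002179+0.000j S between n6,n0
  Y(R4) = 0.001000+0.000j S between n0,n5
  Y(R5) = 0.09524+0.000j S between n3,n0
  Y(R6) = 0.001751+0.000j S between n0,n5
  Y(C1) = 0.000+0.1130j S between n4,n5
  I1: injects 0.00711 A into n1 (from n0)
  Y(L1) = 0.000-0.01252j S between n8,n2
  Y(L2) = 0.000-0.3239j S between n3,n1
  Y(R7) = 0.05051+0.000j S between n2,n3
  Y(R8) = 0.004405+0.000j S between n6,n5
  Y(L3) = 0.000-3.346j S between n8,n0
  Y(R9) = 0.009615+0.000j S between n8,n4
  Y(R10) = 0.0001548+0.000j S between n5,n8
  Y(R11) = 0.02865+0.000j S between n4,n8
  Y(R12) = 0.06494+0.000j S between n4,n1
  Y(R13) = 0.1312+0.000j S between n7,n2
  V1: constraint V(n6)−V(n7) = 10.7
Assemble and solve the 9×9 MNA system:
  V(n1)=0.05937+0.04204j  V(n2)=-0.9285-0.3445j  V(n3)=0.05559-0.1278j  V(n4)=0.09512+0.04129j  V(n5)=0.1024-0.3171j  V(n6)=9.360-0.3397j  V(n7)=-1.340-0.3397j  V(n8)=-0.003919-0.0001511j
  i(V1)=-0.05401+0.0006328j

6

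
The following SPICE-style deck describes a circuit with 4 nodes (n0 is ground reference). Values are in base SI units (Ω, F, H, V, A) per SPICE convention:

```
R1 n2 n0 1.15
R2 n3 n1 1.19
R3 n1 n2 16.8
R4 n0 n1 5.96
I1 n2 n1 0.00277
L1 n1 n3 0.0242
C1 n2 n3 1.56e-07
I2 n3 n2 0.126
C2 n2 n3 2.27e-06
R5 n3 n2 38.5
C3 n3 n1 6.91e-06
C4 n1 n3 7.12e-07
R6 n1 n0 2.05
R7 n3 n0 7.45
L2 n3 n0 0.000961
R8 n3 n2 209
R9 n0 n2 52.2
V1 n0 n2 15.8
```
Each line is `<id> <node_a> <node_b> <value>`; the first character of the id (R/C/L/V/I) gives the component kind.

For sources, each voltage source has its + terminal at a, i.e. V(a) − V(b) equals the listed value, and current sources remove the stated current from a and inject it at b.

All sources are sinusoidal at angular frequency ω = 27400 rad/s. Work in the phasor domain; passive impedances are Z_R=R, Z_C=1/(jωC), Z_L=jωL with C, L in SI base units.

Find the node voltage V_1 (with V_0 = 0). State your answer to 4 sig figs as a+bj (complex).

-1.718-0.9874j V

Apply KCL at each of the 3 non-ground nodes and solve the resulting linear system.
Node n1: branches {R2, R3, R4, I1, L1, C3, C4, R6} → V_1 = -1.718-0.9874j
Node n2: branches {R1, R3, I1, C1, I2, C2, R5, R8, R9, V1} → V_2 = -15.80+0.000j
Node n3: branches {R2, L1, C1, I2, C2, R5, C3, C4, R7, L2, R8} → V_3 = -2.240-1.699j
Source currents: i(V1)=-15.53-0.7903j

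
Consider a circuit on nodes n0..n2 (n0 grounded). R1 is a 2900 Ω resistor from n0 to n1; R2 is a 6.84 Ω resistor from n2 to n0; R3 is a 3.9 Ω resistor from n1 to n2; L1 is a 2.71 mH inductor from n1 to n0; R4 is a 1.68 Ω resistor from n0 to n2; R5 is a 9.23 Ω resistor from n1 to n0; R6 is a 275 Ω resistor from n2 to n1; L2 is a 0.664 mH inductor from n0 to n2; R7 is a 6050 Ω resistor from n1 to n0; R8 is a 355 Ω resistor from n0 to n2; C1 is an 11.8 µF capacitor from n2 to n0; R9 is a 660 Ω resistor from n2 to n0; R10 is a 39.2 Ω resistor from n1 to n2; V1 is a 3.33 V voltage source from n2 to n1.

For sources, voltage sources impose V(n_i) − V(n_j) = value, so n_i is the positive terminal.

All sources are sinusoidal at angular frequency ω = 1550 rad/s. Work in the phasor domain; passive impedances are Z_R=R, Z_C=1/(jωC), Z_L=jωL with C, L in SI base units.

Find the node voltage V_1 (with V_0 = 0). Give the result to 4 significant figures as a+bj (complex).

Element admittances at ω=1550 rad/s:
  Y(R1) = 0.0003448+0.000j S between n0,n1
  Y(R2) = 0.1462+0.000j S between n2,n0
  Y(R3) = 0.2564+0.000j S between n1,n2
  Y(L1) = 0.000-0.2381j S between n1,n0
  Y(R4) = 0.5952+0.000j S between n0,n2
  Y(R5) = 0.1083+0.000j S between n1,n0
  Y(R6) = 0.003636+0.000j S between n2,n1
  Y(L2) = 0.000-0.9716j S between n0,n2
  Y(R7) = 0.0001653+0.000j S between n1,n0
  Y(R8) = 0.002817+0.000j S between n0,n2
  Y(C1) = 0.000+0.01829j S between n2,n0
  Y(R9) = 0.001515+0.000j S between n2,n0
  Y(R10) = 0.02551+0.000j S between n1,n2
  V1: constraint V(n2)−V(n1) = 3.33
Assemble and solve the 3×3 MNA system:
  V(n1)=-2.747-0.1143j  V(n2)=0.5834-0.1143j
  i(V1)=-1.277+0.6414j

-2.747-0.1143j V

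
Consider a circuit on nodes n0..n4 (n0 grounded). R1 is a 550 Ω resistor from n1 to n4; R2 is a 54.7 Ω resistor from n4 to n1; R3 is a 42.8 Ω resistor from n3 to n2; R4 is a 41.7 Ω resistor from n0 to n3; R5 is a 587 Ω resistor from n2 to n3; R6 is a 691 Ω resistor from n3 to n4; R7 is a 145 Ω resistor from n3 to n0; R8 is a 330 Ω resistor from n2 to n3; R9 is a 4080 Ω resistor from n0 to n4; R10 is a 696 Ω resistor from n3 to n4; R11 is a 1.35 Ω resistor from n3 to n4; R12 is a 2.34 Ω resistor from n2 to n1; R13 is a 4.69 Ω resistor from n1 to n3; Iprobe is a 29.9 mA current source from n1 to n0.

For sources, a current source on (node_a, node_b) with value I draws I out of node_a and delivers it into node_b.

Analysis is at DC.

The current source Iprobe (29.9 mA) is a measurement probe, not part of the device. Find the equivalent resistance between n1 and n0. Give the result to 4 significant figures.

R_eq = 35.99 Ω

MNA unknowns: 4 node voltages V₁..V_4
R1: Y=0.001818 on G[1,4]
R2: Y=0.01828 on G[4,1]
R3: Y=0.02336 on G[3,2]
R4: Y=0.02398 on G[0,3]
R5: Y=0.001704 on G[2,3]
R6: Y=0.001447 on G[3,4]
R7: Y=0.006897 on G[3,0]
R8: Y=0.003030 on G[2,3]
R9: Y=0.0002451 on G[0,4]
R10: Y=0.001437 on G[3,4]
R11: Y=0.7407 on G[3,4]
R12: Y=0.4274 on G[2,1]
R13: Y=0.2132 on G[1,3]
Iprobe: z[1]−=0.0299, z[0]+=0.0299
solve → V1=-1.076, V2=-1.069, V3=-0.9607, V4=-0.9634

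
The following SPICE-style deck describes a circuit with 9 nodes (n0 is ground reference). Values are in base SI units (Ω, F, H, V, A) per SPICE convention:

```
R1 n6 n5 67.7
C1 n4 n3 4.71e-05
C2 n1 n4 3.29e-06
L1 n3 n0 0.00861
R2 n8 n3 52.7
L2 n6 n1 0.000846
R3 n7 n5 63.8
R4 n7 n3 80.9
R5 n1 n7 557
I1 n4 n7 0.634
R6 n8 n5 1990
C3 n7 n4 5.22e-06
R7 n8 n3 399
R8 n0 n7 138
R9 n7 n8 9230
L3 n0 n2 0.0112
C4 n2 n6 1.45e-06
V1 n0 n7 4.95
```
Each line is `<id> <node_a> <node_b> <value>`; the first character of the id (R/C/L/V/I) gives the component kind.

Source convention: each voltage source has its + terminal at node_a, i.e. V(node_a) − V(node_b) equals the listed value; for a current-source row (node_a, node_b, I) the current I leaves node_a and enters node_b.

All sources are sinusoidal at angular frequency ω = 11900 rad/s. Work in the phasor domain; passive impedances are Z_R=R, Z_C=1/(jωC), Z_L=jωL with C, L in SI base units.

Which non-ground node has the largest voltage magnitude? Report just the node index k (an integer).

Element admittances at ω=11900 rad/s:
  Y(R1) = 0.01477+0.000j S between n6,n5
  Y(C1) = 0.000+0.5605j S between n4,n3
  Y(C2) = 0.000+0.03915j S between n1,n4
  Y(L1) = 0.000-0.009760j S between n3,n0
  Y(R2) = 0.01898+0.000j S between n8,n3
  Y(L2) = 0.000-0.09933j S between n6,n1
  Y(R3) = 0.01567+0.000j S between n7,n5
  Y(R4) = 0.01236+0.000j S between n7,n3
  Y(R5) = 0.001795+0.000j S between n1,n7
  I1: injects 0.634 A into n7 (from n4)
  Y(R6) = 0.0005025+0.000j S between n8,n5
  Y(C3) = 0.000+0.06212j S between n7,n4
  Y(R7) = 0.002506+0.000j S between n8,n3
  Y(R8) = 0.007246+0.000j S between n0,n7
  Y(R9) = 0.0001083+0.000j S between n7,n8
  Y(L3) = 0.000-0.007503j S between n0,n2
  Y(C4) = 0.000+0.01725j S between n2,n6
  V1: constraint V(n0)−V(n7) = 4.95
Assemble and solve the 9×9 MNA system:
  V(n1)=-23.19+7.858j  V(n2)=-35.26+14.04j  V(n3)=-15.02+8.823j  V(n4)=-14.56+8.896j  V(n5)=-12.26+3.929j  V(n6)=-19.93+7.937j  V(n7)=-4.950+0.000j  V(n8)=-14.91+8.668j
  i(V1)=0.1556+0.4112j

2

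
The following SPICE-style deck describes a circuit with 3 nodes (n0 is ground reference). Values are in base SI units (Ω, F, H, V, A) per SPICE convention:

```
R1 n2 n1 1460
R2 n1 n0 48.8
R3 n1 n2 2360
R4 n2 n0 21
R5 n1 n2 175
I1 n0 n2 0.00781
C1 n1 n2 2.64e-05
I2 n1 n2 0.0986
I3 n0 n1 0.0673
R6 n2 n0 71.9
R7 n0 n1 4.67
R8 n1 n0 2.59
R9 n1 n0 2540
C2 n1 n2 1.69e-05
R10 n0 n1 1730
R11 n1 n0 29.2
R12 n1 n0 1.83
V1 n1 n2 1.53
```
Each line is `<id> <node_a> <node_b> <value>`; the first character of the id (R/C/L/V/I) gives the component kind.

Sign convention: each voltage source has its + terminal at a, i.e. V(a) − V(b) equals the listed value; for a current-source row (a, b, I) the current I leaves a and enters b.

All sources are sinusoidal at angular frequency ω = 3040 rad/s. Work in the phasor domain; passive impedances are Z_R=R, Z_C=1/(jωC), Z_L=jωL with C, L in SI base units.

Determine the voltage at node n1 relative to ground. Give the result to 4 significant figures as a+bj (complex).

MNA unknowns: 2 node voltages V₁..V_2 plus 1 source current (V1)
R1: Y=0.0006849+0.000j on G[2,1]
R2: Y=0.02049+0.000j on G[1,0]
R3: Y=0.0004237+0.000j on G[1,2]
R4: Y=0.04762+0.000j on G[2,0]
R5: Y=0.005714+0.000j on G[1,2]
I1: z[0]−=0.00781, z[2]+=0.00781
C1: Y=0.000+0.08026j on G[1,2]
I2: z[1]−=0.0986, z[2]+=0.0986
I3: z[0]−=0.0673, z[1]+=0.0673
R6: Y=0.01391+0.000j on G[2,0]
R7: Y=0.2141+0.000j on G[0,1]
R8: Y=0.3861+0.000j on G[1,0]
R9: Y=0.0003937+0.000j on G[1,0]
C2: Y=0.000+0.05138j on G[1,2]
R10: Y=0.0005780+0.000j on G[0,1]
R11: Y=0.03425+0.000j on G[1,0]
R12: Y=0.5464+0.000j on G[1,0]
V1: row V1−V2=1.53, i_V1 at 1,2
solve → V1=0.1339+0.000j, V2=-1.396+0.000j
aux → i_V1=-0.2027-0.2014j

0.1339+0.000j V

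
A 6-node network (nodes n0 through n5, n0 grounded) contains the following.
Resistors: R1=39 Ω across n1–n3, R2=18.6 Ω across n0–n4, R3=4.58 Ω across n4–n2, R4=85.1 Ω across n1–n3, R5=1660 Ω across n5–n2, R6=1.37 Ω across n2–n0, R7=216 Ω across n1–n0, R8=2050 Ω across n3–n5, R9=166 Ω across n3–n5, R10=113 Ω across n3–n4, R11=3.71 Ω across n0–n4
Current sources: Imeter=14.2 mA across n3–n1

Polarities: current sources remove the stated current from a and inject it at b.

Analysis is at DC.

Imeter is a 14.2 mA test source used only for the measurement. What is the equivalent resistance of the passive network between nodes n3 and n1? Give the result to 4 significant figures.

R_eq = 24.71 Ω

Element admittances at DC:
  Y(R1) = 0.02564 S between n1,n3
  Y(R2) = 0.05376 S between n0,n4
  Y(R3) = 0.2183 S between n4,n2
  Y(R4) = 0.01175 S between n1,n3
  Y(R5) = 0.0006024 S between n5,n2
  Y(R6) = 0.7299 S between n2,n0
  Y(R7) = 0.004630 S between n1,n0
  Y(R8) = 0.0004878 S between n3,n5
  Y(R9) = 0.006024 S between n3,n5
  Y(R10) = 0.008850 S between n3,n4
  Y(R11) = 0.2695 S between n0,n4
  Imeter: injects 0.0142 A into n1 (from n3)
Assemble and solve the 5×5 MNA system:
  V(n1)=0.2337  V(n2)=-0.0005516  V(n3)=-0.1171  V(n4)=-0.002101  V(n5)=-0.1072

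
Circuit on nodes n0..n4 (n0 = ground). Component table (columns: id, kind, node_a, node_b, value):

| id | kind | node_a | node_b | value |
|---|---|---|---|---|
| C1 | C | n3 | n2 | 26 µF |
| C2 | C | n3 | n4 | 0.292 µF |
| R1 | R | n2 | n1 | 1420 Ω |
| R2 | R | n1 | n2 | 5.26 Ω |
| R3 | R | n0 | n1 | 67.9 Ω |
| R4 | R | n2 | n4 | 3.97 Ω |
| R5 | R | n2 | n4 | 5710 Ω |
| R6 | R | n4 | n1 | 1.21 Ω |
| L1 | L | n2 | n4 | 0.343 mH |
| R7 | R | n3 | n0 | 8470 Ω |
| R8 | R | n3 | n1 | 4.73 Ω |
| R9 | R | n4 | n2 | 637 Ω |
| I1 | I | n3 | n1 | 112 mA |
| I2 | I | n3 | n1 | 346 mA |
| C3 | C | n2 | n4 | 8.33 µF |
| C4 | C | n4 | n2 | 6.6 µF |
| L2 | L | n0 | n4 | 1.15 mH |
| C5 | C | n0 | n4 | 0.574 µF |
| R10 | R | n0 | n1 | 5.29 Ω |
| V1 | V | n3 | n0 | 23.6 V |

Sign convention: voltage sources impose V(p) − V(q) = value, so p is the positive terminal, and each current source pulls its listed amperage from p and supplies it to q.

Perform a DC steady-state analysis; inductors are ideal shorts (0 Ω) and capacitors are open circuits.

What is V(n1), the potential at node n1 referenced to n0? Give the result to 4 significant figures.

Apply KCL at each of the 4 non-ground nodes and solve the resulting linear system.
Node n1: branches {R1, R2, R3, R6, R8, I1, I2, R10} → V_1 = 3.803
Node n2: branches {C1, R1, R2, R4, R5, L1, R9, C3, C4} → V_2 = 0.000
Node n3: branches {C1, C2, R7, R8, I1, I2, V1} → V_3 = 23.60
Node n4: branches {C2, R4, R5, R6, L1, R9, C3, C4, L2, C5} → V_4 = 0.000
Source currents: i(L1)=0.7257, i(L2)=-3.869, i(V1)=-4.646

3.803 V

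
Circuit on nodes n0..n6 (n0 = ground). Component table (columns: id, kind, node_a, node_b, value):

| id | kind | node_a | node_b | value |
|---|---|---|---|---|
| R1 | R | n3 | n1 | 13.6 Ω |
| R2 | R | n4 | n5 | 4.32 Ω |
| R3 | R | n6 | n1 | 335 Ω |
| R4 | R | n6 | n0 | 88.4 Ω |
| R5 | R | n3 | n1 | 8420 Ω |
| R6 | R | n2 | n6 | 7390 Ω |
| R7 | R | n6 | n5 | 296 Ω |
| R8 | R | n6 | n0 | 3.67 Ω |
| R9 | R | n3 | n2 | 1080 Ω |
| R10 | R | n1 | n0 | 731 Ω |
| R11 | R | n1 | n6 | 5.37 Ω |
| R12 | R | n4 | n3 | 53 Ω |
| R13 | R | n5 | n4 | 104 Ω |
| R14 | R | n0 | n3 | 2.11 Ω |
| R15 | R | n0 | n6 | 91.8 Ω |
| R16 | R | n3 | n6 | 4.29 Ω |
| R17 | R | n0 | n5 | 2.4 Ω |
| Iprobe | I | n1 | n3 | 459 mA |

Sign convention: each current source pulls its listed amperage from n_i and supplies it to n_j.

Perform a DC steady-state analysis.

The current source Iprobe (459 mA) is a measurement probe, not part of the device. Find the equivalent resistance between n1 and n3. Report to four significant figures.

R_eq = 4.877 Ω

Element admittances at DC:
  Y(R1) = 0.07353 S between n3,n1
  Y(R2) = 0.2315 S between n4,n5
  Y(R3) = 0.002985 S between n6,n1
  Y(R4) = 0.01131 S between n6,n0
  Y(R5) = 0.0001188 S between n3,n1
  Y(R6) = 0.0001353 S between n2,n6
  Y(R7) = 0.003378 S between n6,n5
  Y(R8) = 0.2725 S between n6,n0
  Y(R9) = 0.0009259 S between n3,n2
  Y(R10) = 0.001368 S between n1,n0
  Y(R11) = 0.1862 S between n1,n6
  Y(R12) = 0.01887 S between n4,n3
  Y(R13) = 0.009615 S between n5,n4
  Y(R14) = 0.4739 S between n0,n3
  Y(R15) = 0.01089 S between n0,n6
  Y(R16) = 0.2331 S between n3,n6
  Y(R17) = 0.4167 S between n0,n5
  Iprobe: injects 0.459 A into n3 (from n1)
Assemble and solve the 6×6 MNA system:
  V(n1)=-1.971  V(n2)=0.1782  V(n3)=0.2673  V(n4)=0.02623  V(n5)=0.007361  V(n6)=-0.4311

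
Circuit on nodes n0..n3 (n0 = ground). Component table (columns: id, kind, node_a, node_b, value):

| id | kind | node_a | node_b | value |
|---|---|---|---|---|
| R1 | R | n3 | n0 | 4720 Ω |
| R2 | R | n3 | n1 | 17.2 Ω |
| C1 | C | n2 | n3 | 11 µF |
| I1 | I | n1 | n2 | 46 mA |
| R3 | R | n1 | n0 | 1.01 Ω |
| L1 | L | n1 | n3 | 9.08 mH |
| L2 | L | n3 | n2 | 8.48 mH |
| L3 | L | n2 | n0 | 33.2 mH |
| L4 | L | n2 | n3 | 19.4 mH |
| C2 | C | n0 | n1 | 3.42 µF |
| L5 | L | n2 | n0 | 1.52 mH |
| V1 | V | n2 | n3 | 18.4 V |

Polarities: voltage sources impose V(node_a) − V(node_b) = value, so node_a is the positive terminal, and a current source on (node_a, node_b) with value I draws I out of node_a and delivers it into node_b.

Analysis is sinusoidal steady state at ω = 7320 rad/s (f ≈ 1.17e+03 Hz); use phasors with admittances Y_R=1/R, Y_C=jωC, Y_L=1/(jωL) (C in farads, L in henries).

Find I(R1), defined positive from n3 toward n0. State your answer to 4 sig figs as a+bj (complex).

Element admittances at ω=7320 rad/s:
  Y(R1) = 0.0002119+0.000j S between n3,n0
  Y(R2) = 0.05814+0.000j S between n3,n1
  Y(C1) = 0.000+0.08052j S between n2,n3
  I1: injects 0.046 A into n2 (from n1)
  Y(R3) = 0.9901+0.000j S between n1,n0
  Y(L1) = 0.000-0.01505j S between n1,n3
  Y(L2) = 0.000-0.01611j S between n3,n2
  Y(L3) = 0.000-0.004115j S between n2,n0
  Y(L4) = 0.000-0.007042j S between n2,n3
  Y(C2) = 0.000+0.02503j S between n0,n1
  Y(L5) = 0.000-0.08988j S between n2,n0
  V1: constraint V(n2)−V(n3) = 18.4
Assemble and solve the 4×4 MNA system:
  V(n1)=-0.6366+0.5684j  V(n2)=5.833+6.886j  V(n3)=-12.57+6.886j
  i(V1)=-0.6012-0.5073j

-0.002662+0.001459j A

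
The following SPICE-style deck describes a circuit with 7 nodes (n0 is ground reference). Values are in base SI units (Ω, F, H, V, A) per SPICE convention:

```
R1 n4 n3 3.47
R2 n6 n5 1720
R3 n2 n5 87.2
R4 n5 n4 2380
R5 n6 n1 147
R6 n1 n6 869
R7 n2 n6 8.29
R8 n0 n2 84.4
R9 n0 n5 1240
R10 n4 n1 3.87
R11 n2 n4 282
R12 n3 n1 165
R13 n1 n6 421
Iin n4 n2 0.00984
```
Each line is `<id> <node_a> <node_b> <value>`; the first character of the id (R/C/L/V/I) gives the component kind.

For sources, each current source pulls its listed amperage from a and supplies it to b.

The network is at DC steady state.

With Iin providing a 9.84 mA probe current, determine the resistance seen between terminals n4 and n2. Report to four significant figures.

Apply KCL at each of the 6 non-ground nodes and solve the resulting linear system.
Node n1: branches {R5, R6, R10, R12, R13} → V_1 = -0.7213
Node n2: branches {R3, R7, R8, R11, Iin} → V_2 = 0.001676
Node n3: branches {R1, R12} → V_3 = -0.7468
Node n4: branches {R1, R4, R10, R11, Iin} → V_4 = -0.7474
Node n5: branches {R2, R3, R4, R9} → V_5 = -0.02462
Node n6: branches {R2, R5, R6, R7, R13} → V_6 = -0.05521

R_eq = 76.12 Ω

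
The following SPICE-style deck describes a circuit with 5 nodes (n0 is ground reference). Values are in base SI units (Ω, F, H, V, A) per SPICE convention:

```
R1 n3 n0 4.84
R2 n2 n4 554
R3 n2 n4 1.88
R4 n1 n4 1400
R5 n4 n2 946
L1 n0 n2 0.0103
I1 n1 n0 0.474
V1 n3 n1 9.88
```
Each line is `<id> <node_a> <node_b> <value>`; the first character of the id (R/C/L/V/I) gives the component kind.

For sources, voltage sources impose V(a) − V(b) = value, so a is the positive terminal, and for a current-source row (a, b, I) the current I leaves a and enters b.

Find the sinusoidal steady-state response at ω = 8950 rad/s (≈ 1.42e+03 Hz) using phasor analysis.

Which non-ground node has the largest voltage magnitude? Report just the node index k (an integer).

1

MNA unknowns: 4 node voltages V₁..V_4 plus 1 source current (V1)
R1: Y=0.2066+0.000j on G[3,0]
R2: Y=0.001805+0.000j on G[2,4]
R3: Y=0.5319+0.000j on G[2,4]
R4: Y=0.0007143+0.000j on G[1,4]
R5: Y=0.001057+0.000j on G[4,2]
L1: Y=0.000-0.01085j on G[0,2]
I1: z[1]−=0.474, z[0]+=0.474
V1: row V3−V1=9.88, i_V1 at 3,1
solve → V1=-12.13-0.002733j, V2=-0.05206-0.7944j, V3=-2.252-0.002733j, V4=-0.06817-0.7933j
aux → i_V1=0.4654+0.0005647j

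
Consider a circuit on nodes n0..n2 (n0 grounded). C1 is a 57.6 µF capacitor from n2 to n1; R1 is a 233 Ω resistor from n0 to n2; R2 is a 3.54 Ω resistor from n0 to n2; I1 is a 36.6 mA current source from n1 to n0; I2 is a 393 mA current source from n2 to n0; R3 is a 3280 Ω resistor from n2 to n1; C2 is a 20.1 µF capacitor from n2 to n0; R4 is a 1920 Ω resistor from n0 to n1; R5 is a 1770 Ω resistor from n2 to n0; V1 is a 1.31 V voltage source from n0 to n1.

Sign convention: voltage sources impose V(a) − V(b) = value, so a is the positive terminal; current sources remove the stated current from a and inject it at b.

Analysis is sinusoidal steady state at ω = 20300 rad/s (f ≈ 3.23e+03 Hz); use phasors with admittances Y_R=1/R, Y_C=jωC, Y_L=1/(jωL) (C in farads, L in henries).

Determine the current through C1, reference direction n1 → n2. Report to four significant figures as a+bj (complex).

Apply KCL at each of the 2 non-ground nodes and solve the resulting linear system.
Node n1: branches {C1, I1, R3, R4, V1} → V_1 = -1.310+0.000j
Node n2: branches {C1, R1, R2, I2, R3, C2, R5} → V_2 = -0.9839+0.06998j
Source currents: i(V1)=0.1177-0.3813j

0.08183-0.3813j A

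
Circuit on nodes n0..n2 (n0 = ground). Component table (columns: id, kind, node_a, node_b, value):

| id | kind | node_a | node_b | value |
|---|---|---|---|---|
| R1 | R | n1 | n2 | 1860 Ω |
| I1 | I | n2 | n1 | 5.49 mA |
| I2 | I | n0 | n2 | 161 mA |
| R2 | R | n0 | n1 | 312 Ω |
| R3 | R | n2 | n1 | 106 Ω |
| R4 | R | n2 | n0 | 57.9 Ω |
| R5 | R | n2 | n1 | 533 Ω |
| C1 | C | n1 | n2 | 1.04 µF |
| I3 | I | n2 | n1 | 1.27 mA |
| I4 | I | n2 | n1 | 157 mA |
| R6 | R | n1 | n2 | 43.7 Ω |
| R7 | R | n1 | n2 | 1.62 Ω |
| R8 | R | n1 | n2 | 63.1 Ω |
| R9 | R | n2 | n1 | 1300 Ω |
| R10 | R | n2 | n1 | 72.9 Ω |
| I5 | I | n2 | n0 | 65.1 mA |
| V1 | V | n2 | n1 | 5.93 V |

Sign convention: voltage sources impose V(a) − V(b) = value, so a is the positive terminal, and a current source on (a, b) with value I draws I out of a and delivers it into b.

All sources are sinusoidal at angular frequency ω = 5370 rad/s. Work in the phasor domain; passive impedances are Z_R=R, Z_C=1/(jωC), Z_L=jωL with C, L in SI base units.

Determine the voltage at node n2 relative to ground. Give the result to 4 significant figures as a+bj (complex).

MNA unknowns: 2 node voltages V₁..V_2 plus 1 source current (V1)
R1: Y=0.0005376+0.000j on G[1,2]
I1: z[2]−=0.00549, z[1]+=0.00549
I2: z[0]−=0.161, z[2]+=0.161
R2: Y=0.003205+0.000j on G[0,1]
R3: Y=0.009434+0.000j on G[2,1]
R4: Y=0.01727+0.000j on G[2,0]
R5: Y=0.001876+0.000j on G[2,1]
C1: Y=0.000+0.005585j on G[1,2]
I3: z[2]−=0.00127, z[1]+=0.00127
I4: z[2]−=0.157, z[1]+=0.157
R6: Y=0.02288+0.000j on G[1,2]
R7: Y=0.6173+0.000j on G[1,2]
R8: Y=0.01585+0.000j on G[1,2]
R9: Y=0.0007692+0.000j on G[2,1]
R10: Y=0.01372+0.000j on G[2,1]
I5: z[2]−=0.0651, z[0]+=0.0651
V1: row V2−V1=5.93, i_V1 at 2,1
solve → V1=-0.3183+0.000j, V2=5.612+0.000j
aux → i_V1=-4.211-0.03312j

5.612+0.000j V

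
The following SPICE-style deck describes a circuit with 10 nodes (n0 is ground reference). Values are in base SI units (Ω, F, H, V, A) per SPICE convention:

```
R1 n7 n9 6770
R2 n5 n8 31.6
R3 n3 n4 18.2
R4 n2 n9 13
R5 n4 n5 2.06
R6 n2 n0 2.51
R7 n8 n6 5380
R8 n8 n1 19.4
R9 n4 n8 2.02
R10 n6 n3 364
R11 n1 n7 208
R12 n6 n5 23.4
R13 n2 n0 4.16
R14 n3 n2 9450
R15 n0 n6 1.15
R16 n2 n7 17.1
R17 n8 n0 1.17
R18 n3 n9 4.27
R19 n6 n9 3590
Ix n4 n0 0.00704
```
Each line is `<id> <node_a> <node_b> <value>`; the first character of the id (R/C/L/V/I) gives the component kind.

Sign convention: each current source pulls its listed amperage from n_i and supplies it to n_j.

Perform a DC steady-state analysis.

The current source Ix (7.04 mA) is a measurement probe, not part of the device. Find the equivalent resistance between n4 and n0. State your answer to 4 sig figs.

R_eq = 2.576 Ω

Element admittances at DC:
  Y(R1) = 0.0001477 S between n7,n9
  Y(R2) = 0.03165 S between n5,n8
  Y(R3) = 0.05495 S between n3,n4
  Y(R4) = 0.07692 S between n2,n9
  Y(R5) = 0.4854 S between n4,n5
  Y(R6) = 0.3984 S between n2,n0
  Y(R7) = 0.0001859 S between n8,n6
  Y(R8) = 0.05155 S between n8,n1
  Y(R9) = 0.4950 S between n4,n8
  Y(R10) = 0.002747 S between n6,n3
  Y(R11) = 0.004808 S between n1,n7
  Y(R12) = 0.04274 S between n6,n5
  Y(R13) = 0.2404 S between n2,n0
  Y(R14) = 0.0001058 S between n3,n2
  Y(R15) = 0.8696 S between n0,n6
  Y(R16) = 0.05848 S between n2,n7
  Y(R17) = 0.8547 S between n8,n0
  Y(R18) = 0.2342 S between n3,n9
  Y(R19) = 0.0002786 S between n6,n9
  Ix: injects 0.00704 A into n0 (from n4)
Assemble and solve the 9×9 MNA system:
  V(n1)=-0.006370  V(n2)=-0.0007857  V(n3)=-0.009008  V(n4)=-0.01813  V(n5)=-0.01617  V(n6)=-0.0007854  V(n7)=-0.001223  V(n8)=-0.006850  V(n9)=-0.006966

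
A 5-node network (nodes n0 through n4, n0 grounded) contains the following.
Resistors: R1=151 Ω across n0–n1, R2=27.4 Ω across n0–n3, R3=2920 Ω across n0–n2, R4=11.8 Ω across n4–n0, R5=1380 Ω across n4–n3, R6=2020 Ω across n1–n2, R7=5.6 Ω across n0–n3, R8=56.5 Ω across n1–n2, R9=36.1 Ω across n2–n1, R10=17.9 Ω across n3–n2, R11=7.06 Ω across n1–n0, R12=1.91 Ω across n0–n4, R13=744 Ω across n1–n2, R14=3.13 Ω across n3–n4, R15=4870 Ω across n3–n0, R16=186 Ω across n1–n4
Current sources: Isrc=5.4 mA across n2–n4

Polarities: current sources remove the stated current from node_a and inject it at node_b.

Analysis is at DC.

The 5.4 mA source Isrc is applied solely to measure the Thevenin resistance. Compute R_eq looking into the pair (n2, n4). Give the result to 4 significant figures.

Element admittances at DC:
  Y(R1) = 0.006623 S between n0,n1
  Y(R2) = 0.03650 S between n0,n3
  Y(R3) = 0.0003425 S between n0,n2
  Y(R4) = 0.08475 S between n4,n0
  Y(R5) = 0.0007246 S between n4,n3
  Y(R6) = 0.0004950 S between n1,n2
  Y(R7) = 0.1786 S between n0,n3
  Y(R8) = 0.01770 S between n1,n2
  Y(R9) = 0.02770 S between n2,n1
  Y(R10) = 0.05587 S between n3,n2
  Y(R11) = 0.1416 S between n1,n0
  Y(R12) = 0.5236 S between n0,n4
  Y(R13) = 0.001344 S between n1,n2
  Y(R14) = 0.3195 S between n3,n4
  Y(R15) = 0.0002053 S between n3,n0
  Y(R16) = 0.005376 S between n1,n4
  Isrc: injects 0.0054 A into n4 (from n2)
Assemble and solve the 4×4 MNA system:
  V(n1)=-0.01407  V(n2)=-0.06036  V(n3)=-0.003211  V(n4)=0.004600

R_eq = 12.03 Ω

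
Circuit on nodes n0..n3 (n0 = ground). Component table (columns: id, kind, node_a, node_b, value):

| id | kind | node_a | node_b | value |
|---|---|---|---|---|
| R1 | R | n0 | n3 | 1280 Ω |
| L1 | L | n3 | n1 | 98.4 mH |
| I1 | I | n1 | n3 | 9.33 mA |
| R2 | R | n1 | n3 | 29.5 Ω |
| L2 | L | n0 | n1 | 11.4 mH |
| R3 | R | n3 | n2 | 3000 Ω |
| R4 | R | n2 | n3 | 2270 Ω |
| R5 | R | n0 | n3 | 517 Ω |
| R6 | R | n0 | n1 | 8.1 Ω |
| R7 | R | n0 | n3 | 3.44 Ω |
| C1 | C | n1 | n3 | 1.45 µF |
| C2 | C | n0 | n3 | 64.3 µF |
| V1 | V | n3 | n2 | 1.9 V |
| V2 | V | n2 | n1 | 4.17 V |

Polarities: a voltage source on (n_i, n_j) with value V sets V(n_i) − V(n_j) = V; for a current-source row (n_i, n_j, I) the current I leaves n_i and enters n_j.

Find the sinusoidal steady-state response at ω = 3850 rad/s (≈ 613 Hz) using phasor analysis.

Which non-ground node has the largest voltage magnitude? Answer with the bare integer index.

1

Element admittances at ω=3850 rad/s:
  Y(R1) = 0.0007813+0.000j S between n0,n3
  Y(L1) = 0.000-0.002640j S between n3,n1
  I1: injects 0.00933 A into n3 (from n1)
  Y(R2) = 0.03390+0.000j S between n1,n3
  Y(L2) = 0.000-0.02278j S between n0,n1
  Y(R3) = 0.0003333+0.000j S between n3,n2
  Y(R4) = 0.0004405+0.000j S between n2,n3
  Y(R5) = 0.001934+0.000j S between n0,n3
  Y(R6) = 0.1235+0.000j S between n0,n1
  Y(R7) = 0.2907+0.000j S between n0,n3
  Y(C1) = 0.000+0.005583j S between n1,n3
  Y(C2) = 0.000+0.2476j S between n0,n3
  V1: constraint V(n3)−V(n2) = 1.9
  V2: constraint V(n2)−V(n1) = 4.17
Assemble and solve the 5×5 MNA system:
  V(n1)=-4.816-1.008j  V(n2)=-0.6458-1.008j  V(n3)=1.254-1.008j
  i(V1)=-0.8154-0.03258j  i(V2)=-0.8139-0.03258j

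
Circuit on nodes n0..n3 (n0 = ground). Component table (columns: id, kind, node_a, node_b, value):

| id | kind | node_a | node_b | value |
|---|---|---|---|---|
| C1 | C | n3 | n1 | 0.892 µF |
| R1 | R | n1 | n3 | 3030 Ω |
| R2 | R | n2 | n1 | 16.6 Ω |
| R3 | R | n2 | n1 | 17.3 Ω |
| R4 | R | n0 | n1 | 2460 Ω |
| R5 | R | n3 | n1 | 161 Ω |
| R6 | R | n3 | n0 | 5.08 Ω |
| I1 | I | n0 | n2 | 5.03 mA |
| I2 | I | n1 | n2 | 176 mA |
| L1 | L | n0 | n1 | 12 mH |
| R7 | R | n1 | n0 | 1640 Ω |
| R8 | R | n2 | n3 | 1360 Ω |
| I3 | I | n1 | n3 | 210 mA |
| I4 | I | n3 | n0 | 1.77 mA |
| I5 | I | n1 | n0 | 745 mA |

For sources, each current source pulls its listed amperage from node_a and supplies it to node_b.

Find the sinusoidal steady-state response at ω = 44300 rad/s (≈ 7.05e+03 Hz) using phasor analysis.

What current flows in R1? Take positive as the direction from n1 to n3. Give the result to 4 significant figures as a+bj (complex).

MNA unknowns: 3 node voltages V₁..V_3
C1: Y=0.000+0.03952j on G[3,1]
R1: Y=0.0003300+0.000j on G[1,3]
R2: Y=0.06024+0.000j on G[2,1]
R3: Y=0.05780+0.000j on G[2,1]
R4: Y=0.0004065+0.000j on G[0,1]
R5: Y=0.006211+0.000j on G[3,1]
R6: Y=0.1969+0.000j on G[3,0]
I1: z[0]−=0.00503, z[2]+=0.00503
I2: z[1]−=0.176, z[2]+=0.176
L1: Y=0.000-0.001881j on G[0,1]
R7: Y=0.0006098+0.000j on G[1,0]
R8: Y=0.0007353+0.000j on G[2,3]
I3: z[1]−=0.21, z[3]+=0.21
I4: z[3]−=0.00177, z[0]+=0.00177
I5: z[1]−=0.745, z[0]+=0.745
solve → V1=-9.412+23.74j, V2=-7.855+23.59j, V3=-3.946-0.2125j

-0.001804+0.007905j A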